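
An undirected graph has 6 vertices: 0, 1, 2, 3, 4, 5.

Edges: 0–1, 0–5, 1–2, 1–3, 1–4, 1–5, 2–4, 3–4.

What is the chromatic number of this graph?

3

0, 1, 5 are pairwise adjacent, so at least 3 colors are needed.
A valid assignment using 3 colors: 0=b, 1=a, 2=c, 3=c, 4=b, 5=c. No two adjacent vertices share a color.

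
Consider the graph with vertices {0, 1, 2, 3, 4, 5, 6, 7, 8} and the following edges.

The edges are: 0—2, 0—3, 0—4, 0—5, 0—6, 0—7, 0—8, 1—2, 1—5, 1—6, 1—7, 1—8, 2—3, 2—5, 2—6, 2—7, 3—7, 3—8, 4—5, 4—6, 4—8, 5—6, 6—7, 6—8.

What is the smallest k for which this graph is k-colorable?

0, 4, 6, 8 are pairwise adjacent (a clique of size 4), so at least 4 colors are needed.
4 colors suffice: 0=blue, 1=blue, 2=green, 3=red, 4=green, 5=yellow, 6=red, 7=yellow, 8=yellow. Each edge has distinct colors on its endpoints.

4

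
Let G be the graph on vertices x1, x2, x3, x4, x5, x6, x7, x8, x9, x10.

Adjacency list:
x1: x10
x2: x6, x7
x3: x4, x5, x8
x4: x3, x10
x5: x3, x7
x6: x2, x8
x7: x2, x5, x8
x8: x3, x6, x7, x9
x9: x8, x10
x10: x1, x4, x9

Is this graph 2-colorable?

The cycle x3-x4-x10-x9-x8-x3 has odd length 5, so it cannot be 2-colored; at least 3 colors are needed.
So 2 colors are not enough.

No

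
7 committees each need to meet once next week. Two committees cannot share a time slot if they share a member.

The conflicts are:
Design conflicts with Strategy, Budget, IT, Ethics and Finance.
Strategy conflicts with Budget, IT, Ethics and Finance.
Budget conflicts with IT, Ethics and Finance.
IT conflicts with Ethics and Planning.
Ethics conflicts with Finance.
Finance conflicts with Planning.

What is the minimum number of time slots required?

Design, Strategy, Budget, Ethics, Finance pairwise conflict, so at least 5 time slots are needed.
5 time slots suffice: time slot 1 → {Ethics, Planning}; time slot 2 → {Budget}; time slot 3 → {IT, Finance}; time slot 4 → {Design}; time slot 5 → {Strategy}. No two conflicting committees share a time slot.

5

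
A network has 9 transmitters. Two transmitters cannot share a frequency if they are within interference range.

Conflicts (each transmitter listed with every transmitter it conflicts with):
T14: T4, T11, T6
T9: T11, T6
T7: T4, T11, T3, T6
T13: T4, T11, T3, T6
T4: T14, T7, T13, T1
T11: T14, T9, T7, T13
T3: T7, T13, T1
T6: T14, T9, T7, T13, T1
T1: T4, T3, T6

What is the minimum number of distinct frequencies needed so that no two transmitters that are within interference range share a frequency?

2

T14 and T6 conflict, so at least 2 frequencies are needed.
A valid assignment using 2 frequencies: T14=2, T9=2, T7=2, T13=2, T4=1, T11=1, T3=1, T6=1, T1=2. Every pair that conflicts lands in different frequencies.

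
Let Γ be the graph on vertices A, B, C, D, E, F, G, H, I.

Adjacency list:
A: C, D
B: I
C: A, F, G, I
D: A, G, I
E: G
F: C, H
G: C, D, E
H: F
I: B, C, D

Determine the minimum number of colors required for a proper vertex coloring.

B and I are adjacent, so at least 2 colors are needed.
A valid assignment using 2 colors: A=2, B=1, C=1, D=1, E=1, F=2, G=2, H=1, I=2. Each edge has distinct colors on its endpoints.

2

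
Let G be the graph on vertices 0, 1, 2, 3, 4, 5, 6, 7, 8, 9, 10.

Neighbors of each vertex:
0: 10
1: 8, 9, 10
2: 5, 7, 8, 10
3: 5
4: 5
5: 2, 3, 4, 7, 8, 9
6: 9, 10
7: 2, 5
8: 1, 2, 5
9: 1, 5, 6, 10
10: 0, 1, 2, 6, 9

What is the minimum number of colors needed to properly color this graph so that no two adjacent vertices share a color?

1, 9, 10 are mutually adjacent, so at least 3 colors are needed.
A valid assignment using 3 colors: 0=blue, 1=green, 2=green, 3=blue, 4=blue, 5=red, 6=green, 7=blue, 8=blue, 9=blue, 10=red. Every edge joins two different colors.

3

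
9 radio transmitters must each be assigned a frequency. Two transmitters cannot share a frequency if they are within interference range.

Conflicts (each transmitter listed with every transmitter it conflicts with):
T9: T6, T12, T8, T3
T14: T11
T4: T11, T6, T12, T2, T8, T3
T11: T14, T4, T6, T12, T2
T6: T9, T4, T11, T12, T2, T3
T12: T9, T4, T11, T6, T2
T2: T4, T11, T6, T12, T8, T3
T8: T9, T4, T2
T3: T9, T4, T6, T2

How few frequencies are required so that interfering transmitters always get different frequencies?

T4, T11, T6, T12, T2 pairwise conflict, so at least 5 frequencies are needed.
5 frequencies suffice: frequency 1 → {T9, T14, T4}; frequency 2 → {T6, T8}; frequency 3 → {T2}; frequency 4 → {T12, T3}; frequency 5 → {T11}. No two conflicting transmitters share a frequency.

5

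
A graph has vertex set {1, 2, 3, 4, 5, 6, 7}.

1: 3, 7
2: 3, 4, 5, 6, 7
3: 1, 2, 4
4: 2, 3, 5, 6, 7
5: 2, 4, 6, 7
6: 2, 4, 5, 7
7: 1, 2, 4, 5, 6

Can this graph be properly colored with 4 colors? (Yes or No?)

2, 4, 5, 6, 7 form a clique, so at least 5 colors are needed.
So 4 colors are not enough.

No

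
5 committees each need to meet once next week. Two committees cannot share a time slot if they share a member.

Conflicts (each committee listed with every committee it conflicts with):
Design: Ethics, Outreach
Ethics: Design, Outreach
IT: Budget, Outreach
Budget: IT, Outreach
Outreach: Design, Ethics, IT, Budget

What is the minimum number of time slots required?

3

IT, Budget, Outreach are mutually in conflict, so at least 3 time slots are needed.
3 time slots suffice: time slot 1 → {Outreach}; time slot 2 → {Ethics, Budget}; time slot 3 → {Design, IT}. Every pair that conflicts lands in different time slots.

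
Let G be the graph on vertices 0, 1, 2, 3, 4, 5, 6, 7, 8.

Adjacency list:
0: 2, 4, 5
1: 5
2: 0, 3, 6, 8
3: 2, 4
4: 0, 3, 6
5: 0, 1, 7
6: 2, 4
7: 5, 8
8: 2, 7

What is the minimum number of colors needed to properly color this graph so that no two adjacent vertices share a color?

3

The cycle 2-0-5-7-8-2 has odd length 5, so it cannot be 2-colored; at least 3 colors are needed.
3 colors suffice: 0=blue, 1=blue, 2=red, 3=blue, 4=red, 5=red, 6=blue, 7=green, 8=blue. Each edge has distinct colors on its endpoints.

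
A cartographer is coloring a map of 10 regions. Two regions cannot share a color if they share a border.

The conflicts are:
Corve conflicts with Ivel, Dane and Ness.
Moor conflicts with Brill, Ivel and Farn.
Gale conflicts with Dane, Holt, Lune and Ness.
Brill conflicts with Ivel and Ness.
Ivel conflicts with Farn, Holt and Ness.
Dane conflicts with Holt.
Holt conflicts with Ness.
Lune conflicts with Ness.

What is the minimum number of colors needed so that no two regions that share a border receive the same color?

Ivel, Holt, Ness all conflict with each other, so at least 3 colors are needed.
3 colors suffice: color 1 → {Gale, Ivel}; color 2 → {Moor, Dane, Ness}; color 3 → {Corve, Brill, Farn, Holt, Lune}. No two conflicting regions share a color.

3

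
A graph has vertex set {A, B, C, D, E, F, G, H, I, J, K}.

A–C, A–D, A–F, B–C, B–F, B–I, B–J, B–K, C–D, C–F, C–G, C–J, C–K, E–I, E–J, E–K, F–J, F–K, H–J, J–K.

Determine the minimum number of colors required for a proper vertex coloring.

5

B, C, F, J, K form a clique, so at least 5 colors are needed.
5 colors suffice: color 1 → {C, E, H}; color 2 → {A, G, I, J}; color 3 → {D, K}; color 4 → {B}; color 5 → {F}. Every edge joins two different colors.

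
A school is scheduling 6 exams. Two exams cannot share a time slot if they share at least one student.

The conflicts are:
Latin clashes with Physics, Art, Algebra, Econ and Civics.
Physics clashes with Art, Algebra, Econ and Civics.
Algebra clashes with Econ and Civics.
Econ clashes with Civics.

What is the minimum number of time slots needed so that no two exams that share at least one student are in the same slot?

Latin, Physics, Algebra, Econ, Civics all conflict with each other, so at least 5 time slots are needed.
A valid assignment using 5 time slots: Latin=1, Physics=2, Art=3, Algebra=3, Econ=4, Civics=5. No two conflicting exams share a time slot.

5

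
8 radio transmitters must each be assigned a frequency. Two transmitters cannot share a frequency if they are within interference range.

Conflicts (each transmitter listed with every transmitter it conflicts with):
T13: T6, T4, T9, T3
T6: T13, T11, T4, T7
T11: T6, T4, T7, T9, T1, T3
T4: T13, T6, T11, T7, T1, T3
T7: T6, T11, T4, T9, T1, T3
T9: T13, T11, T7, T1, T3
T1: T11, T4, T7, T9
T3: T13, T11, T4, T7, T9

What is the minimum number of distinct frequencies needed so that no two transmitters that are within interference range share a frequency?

T11, T7, T9, T1 all conflict with each other, so at least 4 frequencies are needed.
4 frequencies suffice: frequency 1 → {T13, T7}; frequency 2 → {T4, T9}; frequency 3 → {T11}; frequency 4 → {T6, T1, T3}. Every pair that conflicts lands in different frequencies.

4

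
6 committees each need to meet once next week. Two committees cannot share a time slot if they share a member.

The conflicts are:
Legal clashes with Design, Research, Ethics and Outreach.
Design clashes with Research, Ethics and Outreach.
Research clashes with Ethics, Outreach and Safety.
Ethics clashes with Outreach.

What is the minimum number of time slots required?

Legal, Design, Research, Ethics, Outreach are mutually in conflict, so at least 5 time slots are needed.
5 time slots suffice: time slot 1 → {Research}; time slot 2 → {Design, Safety}; time slot 3 → {Legal}; time slot 4 → {Ethics}; time slot 5 → {Outreach}. No two conflicting committees share a time slot.

5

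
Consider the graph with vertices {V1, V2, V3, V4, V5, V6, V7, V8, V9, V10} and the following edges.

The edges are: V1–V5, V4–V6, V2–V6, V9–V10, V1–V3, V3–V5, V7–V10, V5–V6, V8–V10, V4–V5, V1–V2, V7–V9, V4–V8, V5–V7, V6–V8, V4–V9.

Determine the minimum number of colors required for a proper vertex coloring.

V4, V5, V6 are mutually adjacent, so at least 3 colors are needed.
One proper 3-coloring: V1=2, V2=1, V3=3, V4=3, V5=1, V6=2, V7=3, V8=1, V9=1, V10=2. Each edge has distinct colors on its endpoints.

3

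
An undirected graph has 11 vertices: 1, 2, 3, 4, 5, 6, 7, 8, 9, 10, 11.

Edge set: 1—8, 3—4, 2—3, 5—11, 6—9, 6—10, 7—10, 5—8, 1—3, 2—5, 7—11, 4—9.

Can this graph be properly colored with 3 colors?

Yes

The chromatic number is 3. The cycle 3-1-8-5-2-3 has odd length 5, so it cannot be 2-colored; at least 3 colors are needed.
One proper 3-coloring: 1=green, 2=blue, 3=red, 4=green, 5=red, 6=red, 7=red, 8=blue, 9=blue, 10=blue, 11=blue.
That is already a proper 3-coloring.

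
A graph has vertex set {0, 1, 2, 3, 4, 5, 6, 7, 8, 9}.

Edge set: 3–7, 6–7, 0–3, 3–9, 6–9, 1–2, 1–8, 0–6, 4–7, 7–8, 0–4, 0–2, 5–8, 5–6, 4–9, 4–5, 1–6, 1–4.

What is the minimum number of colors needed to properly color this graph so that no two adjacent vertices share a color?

2

0 and 4 are adjacent, so at least 2 colors are needed.
A valid assignment using 2 colors: 0=blue, 1=blue, 2=red, 3=red, 4=red, 5=blue, 6=red, 7=blue, 8=red, 9=blue. Each edge has distinct colors on its endpoints.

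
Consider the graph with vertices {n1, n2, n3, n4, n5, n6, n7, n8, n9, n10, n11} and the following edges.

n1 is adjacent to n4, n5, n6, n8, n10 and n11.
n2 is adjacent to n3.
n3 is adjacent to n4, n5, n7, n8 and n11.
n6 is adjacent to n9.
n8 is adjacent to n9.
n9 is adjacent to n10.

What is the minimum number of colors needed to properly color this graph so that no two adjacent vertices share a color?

n3 and n8 are adjacent, so at least 2 colors are needed.
2 colors suffice: color 1 → {n1, n3, n9}; color 2 → {n2, n4, n5, n6, n7, n8, n10, n11}. Every edge joins two different colors.

2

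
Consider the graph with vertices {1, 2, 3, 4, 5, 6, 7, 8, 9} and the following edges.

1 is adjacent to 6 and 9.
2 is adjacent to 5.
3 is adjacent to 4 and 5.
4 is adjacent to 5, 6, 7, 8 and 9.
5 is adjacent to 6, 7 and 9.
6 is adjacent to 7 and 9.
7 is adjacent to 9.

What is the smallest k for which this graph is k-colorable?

4, 5, 6, 7, 9 form a clique, so at least 5 colors are needed.
5 colors suffice: color red → {1, 2, 4}; color blue → {5, 8}; color green → {3, 9}; color yellow → {6}; color purple → {7}. Every edge joins two different colors.

5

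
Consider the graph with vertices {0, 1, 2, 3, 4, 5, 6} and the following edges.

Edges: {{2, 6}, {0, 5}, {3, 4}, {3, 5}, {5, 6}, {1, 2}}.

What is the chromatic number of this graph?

2

2 and 6 are adjacent, so at least 2 colors are needed.
A valid assignment using 2 colors: 0=b, 1=b, 2=a, 3=b, 4=a, 5=a, 6=b. Every edge joins two different colors.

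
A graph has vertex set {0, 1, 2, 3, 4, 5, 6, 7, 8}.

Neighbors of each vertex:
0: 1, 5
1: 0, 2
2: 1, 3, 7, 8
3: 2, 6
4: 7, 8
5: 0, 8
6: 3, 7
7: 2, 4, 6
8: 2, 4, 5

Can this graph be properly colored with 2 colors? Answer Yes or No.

No

The cycle 0-5-8-2-1-0 has odd length 5, so it cannot be 2-colored; at least 3 colors are needed.
So 2 colors are not enough.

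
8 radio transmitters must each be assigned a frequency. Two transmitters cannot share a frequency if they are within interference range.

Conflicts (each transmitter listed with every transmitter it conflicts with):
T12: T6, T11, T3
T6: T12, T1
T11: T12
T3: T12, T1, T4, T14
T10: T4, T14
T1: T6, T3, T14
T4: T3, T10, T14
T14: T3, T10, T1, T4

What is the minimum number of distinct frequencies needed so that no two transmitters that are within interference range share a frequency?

3

T3, T1, T14 pairwise conflict, so at least 3 frequencies are needed.
3 frequencies suffice: frequency 1 → {T6, T11, T3, T10}; frequency 2 → {T12, T14}; frequency 3 → {T1, T4}. No two conflicting transmitters share a frequency.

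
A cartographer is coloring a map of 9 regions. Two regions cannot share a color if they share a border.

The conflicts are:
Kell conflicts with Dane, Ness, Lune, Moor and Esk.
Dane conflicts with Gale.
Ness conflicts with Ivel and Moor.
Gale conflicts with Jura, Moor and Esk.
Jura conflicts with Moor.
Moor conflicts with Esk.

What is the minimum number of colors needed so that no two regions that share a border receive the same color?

3

Kell, Ness, Moor are mutually in conflict, so at least 3 colors are needed.
A valid assignment using 3 colors: Kell=1, Dane=2, Ness=3, Ivel=1, Gale=1, Jura=3, Lune=2, Moor=2, Esk=3. No two conflicting regions share a color.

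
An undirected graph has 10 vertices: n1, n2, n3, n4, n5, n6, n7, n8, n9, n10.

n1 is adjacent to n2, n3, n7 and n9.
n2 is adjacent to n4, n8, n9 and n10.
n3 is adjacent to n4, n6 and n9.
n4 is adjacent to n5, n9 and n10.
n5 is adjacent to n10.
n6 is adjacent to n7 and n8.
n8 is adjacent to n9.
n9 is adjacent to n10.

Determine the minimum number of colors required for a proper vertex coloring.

n2, n4, n9, n10 are mutually adjacent (a clique of size 4), so at least 4 colors are needed.
4 colors suffice: color 1 → {n5, n6, n9}; color 2 → {n2, n3, n7}; color 3 → {n1, n4, n8}; color 4 → {n10}. Each edge has distinct colors on its endpoints.

4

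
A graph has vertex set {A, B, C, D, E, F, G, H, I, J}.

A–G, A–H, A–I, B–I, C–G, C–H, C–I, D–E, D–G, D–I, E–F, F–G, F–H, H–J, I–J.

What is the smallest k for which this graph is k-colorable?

D and I are adjacent, so at least 2 colors are needed.
A valid assignment using 2 colors: A=2, B=2, C=2, D=2, E=1, F=2, G=1, H=1, I=1, J=2. Each edge has distinct colors on its endpoints.

2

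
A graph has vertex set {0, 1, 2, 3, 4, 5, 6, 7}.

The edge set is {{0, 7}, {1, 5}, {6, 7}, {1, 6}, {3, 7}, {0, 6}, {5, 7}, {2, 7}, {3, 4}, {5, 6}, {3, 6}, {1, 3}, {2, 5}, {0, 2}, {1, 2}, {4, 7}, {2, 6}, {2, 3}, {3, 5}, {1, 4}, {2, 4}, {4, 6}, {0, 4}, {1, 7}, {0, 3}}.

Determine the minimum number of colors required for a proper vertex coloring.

6

1, 2, 3, 4, 6, 7 form a clique, so at least 6 colors are needed.
One proper 6-coloring: 0=orange, 1=orange, 2=green, 3=blue, 4=purple, 5=purple, 6=red, 7=yellow. Each edge has distinct colors on its endpoints.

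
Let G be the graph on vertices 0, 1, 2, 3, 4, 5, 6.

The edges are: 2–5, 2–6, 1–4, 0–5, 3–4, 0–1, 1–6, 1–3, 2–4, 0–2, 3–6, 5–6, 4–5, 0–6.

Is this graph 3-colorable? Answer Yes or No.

0, 2, 5, 6 form a clique, so at least 4 colors are needed.
So 3 colors are not enough.

No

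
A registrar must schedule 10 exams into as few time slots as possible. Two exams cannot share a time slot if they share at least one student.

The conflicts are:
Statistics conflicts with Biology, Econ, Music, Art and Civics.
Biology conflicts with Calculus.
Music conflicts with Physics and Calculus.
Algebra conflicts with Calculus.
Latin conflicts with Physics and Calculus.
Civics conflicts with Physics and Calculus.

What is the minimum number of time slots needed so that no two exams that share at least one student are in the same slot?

2

Latin and Physics conflict, so at least 2 time slots are needed.
2 time slots suffice: time slot 1 → {Statistics, Physics, Calculus}; time slot 2 → {Biology, Econ, Music, Art, Algebra, Latin, Civics}. No two conflicting exams share a time slot.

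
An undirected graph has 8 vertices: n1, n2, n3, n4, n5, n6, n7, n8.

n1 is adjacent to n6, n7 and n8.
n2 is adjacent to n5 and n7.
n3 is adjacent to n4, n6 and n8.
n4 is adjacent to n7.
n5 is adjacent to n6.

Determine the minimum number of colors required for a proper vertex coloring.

3

The cycle n1-n6-n3-n4-n7-n1 has odd length 5, so it cannot be 2-colored; at least 3 colors are needed.
3 colors suffice: color red → {n1, n2, n3}; color blue → {n6, n7, n8}; color green → {n4, n5}. Every edge joins two different colors.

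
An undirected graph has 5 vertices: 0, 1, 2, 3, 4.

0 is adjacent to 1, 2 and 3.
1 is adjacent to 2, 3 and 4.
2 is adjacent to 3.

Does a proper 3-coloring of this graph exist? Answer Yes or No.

No

0, 1, 2, 3 are pairwise adjacent (a clique of size 4), so at least 4 colors are needed.
So 3 colors are not enough.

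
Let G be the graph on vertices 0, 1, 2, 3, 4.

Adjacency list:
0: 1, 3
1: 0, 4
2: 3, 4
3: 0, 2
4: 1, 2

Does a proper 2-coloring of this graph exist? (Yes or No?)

The cycle 1-4-2-3-0-1 has odd length 5, so it cannot be 2-colored; at least 3 colors are needed.
So 2 colors are not enough.

No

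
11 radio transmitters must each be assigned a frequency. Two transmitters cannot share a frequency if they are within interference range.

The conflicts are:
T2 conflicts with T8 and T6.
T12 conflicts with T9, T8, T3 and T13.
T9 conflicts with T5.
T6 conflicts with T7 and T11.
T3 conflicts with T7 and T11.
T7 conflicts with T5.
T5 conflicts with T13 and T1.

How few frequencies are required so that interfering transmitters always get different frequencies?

3

The cycle T7-T5-T13-T12-T3-T7 has odd length 5, so it cannot be 2-colored; at least 3 frequencies are needed.
3 frequencies suffice: frequency 1 → {T12, T6, T5}; frequency 2 → {T9, T8, T7, T13, T11, T1}; frequency 3 → {T2, T3}. No two conflicting transmitters share a frequency.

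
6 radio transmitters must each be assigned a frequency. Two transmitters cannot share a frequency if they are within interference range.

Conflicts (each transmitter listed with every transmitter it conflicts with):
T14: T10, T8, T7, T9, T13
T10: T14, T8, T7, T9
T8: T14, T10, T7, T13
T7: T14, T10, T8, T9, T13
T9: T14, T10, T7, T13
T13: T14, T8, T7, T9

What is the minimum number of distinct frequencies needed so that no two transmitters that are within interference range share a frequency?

T14, T7, T9, T13 pairwise conflict, so at least 4 frequencies are needed.
4 frequencies suffice: frequency 1 → {T7}; frequency 2 → {T14}; frequency 3 → {T10, T13}; frequency 4 → {T8, T9}. Each listed conflict is separated.

4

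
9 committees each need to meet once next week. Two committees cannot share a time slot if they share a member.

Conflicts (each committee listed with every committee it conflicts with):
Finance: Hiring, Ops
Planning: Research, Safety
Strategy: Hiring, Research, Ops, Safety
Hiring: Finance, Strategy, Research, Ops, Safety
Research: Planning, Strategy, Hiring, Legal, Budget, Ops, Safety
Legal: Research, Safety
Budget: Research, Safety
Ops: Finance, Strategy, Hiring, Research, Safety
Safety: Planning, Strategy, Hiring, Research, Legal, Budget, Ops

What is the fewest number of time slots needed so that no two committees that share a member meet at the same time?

Strategy, Hiring, Research, Ops, Safety pairwise conflict, so at least 5 time slots are needed.
5 time slots suffice: time slot 1 → {Finance, Safety}; time slot 2 → {Research}; time slot 3 → {Planning, Hiring, Legal, Budget}; time slot 4 → {Ops}; time slot 5 → {Strategy}. Every pair that conflicts lands in different time slots.

5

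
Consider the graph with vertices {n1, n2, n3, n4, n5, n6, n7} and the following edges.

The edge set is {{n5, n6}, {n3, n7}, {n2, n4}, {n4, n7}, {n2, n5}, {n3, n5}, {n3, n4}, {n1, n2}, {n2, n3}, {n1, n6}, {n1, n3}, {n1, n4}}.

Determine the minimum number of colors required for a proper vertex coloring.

4

n1, n2, n3, n4 are mutually adjacent (a clique of size 4), so at least 4 colors are needed.
4 colors suffice: n1=Y, n2=G, n3=R, n4=B, n5=B, n6=R, n7=G. No two adjacent vertices share a color.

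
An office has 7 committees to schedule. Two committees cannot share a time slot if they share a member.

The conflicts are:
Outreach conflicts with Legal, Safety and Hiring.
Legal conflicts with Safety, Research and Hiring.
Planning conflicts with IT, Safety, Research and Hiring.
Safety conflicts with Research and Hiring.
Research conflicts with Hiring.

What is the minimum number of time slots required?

Outreach, Legal, Safety, Hiring pairwise conflict, so at least 4 time slots are needed.
A valid assignment using 4 time slots: Outreach=4, Legal=3, Planning=3, IT=1, Safety=2, Research=4, Hiring=1. Each listed conflict is separated.

4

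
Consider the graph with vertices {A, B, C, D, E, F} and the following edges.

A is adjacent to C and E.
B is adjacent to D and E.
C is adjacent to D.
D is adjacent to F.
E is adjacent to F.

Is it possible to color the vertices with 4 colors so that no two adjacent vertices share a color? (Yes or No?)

Yes

The chromatic number is 3. The cycle C-D-B-E-A-C has odd length 5, so it cannot be 2-colored; at least 3 colors are needed.
3 colors suffice: color 1 → {D, E}; color 2 → {A, B, F}; color 3 → {C}.
Since 4 ≥ 3, a proper 4-coloring certainly exists.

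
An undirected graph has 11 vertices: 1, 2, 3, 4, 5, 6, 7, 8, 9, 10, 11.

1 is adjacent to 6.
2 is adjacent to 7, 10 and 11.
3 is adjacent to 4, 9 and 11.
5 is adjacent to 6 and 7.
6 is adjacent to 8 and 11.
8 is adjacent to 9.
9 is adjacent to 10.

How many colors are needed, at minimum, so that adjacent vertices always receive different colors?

3

The cycle 10-2-11-3-9-10 has odd length 5, so it cannot be 2-colored; at least 3 colors are needed.
A valid assignment using 3 colors: 1=b, 2=a, 3=a, 4=b, 5=b, 6=a, 7=c, 8=c, 9=b, 10=c, 11=b. Every edge joins two different colors.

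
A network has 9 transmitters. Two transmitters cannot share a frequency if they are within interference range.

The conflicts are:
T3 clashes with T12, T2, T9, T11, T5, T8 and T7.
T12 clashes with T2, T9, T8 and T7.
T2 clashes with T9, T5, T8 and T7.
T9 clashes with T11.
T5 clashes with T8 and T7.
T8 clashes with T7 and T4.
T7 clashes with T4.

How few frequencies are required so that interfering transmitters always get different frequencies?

T3, T12, T2, T8, T7 are mutually in conflict, so at least 5 frequencies are needed.
5 frequencies suffice: frequency 1 → {T3, T4}; frequency 2 → {T9, T7}; frequency 3 → {T2, T11}; frequency 4 → {T8}; frequency 5 → {T12, T5}. No two conflicting transmitters share a frequency.

5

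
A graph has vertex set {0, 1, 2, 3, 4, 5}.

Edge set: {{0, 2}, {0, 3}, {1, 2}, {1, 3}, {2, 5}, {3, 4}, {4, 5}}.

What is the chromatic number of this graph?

The cycle 5-4-3-1-2-5 has odd length 5, so it cannot be 2-colored; at least 3 colors are needed.
One proper 3-coloring: 0=blue, 1=blue, 2=red, 3=red, 4=blue, 5=green. Each edge has distinct colors on its endpoints.

3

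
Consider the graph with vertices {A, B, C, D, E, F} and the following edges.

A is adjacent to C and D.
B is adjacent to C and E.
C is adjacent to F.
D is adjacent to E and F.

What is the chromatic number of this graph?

3

The cycle C-B-E-D-F-C has odd length 5, so it cannot be 2-colored; at least 3 colors are needed.
3 colors suffice: color 1 → {C, D}; color 2 → {A, E, F}; color 3 → {B}. Each edge has distinct colors on its endpoints.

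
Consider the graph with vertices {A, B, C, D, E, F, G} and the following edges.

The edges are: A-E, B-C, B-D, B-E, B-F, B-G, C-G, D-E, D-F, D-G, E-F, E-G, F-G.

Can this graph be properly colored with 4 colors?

B, D, E, F, G form a clique, so at least 5 colors are needed.
So 4 colors are not enough.

No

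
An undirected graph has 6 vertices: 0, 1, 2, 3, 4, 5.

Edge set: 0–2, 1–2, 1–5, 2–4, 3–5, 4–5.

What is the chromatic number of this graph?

2 and 4 are adjacent, so at least 2 colors are needed.
A valid assignment using 2 colors: 0=b, 1=b, 2=a, 3=b, 4=b, 5=a. Each edge has distinct colors on its endpoints.

2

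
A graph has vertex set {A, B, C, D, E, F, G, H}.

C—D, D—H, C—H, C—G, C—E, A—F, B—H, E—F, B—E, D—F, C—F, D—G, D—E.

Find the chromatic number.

4

C, D, E, F are pairwise adjacent (a clique of size 4), so at least 4 colors are needed.
4 colors suffice: color 1 → {A, B, C}; color 2 → {D}; color 3 → {F, G, H}; color 4 → {E}. Each edge has distinct colors on its endpoints.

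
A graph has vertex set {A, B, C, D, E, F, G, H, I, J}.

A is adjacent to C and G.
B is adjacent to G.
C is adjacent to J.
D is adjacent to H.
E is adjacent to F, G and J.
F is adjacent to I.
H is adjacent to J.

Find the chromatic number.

3

The cycle G-A-C-J-E-G has odd length 5, so it cannot be 2-colored; at least 3 colors are needed.
One proper 3-coloring: A=3, B=2, C=2, D=1, E=2, F=1, G=1, H=2, I=2, J=1. No two adjacent vertices share a color.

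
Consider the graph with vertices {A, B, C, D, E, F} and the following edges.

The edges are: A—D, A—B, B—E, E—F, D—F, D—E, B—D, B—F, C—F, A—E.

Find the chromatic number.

4

A, B, D, E are mutually adjacent (a clique of size 4), so at least 4 colors are needed.
4 colors suffice: color red → {C, E}; color blue → {D}; color green → {A, F}; color yellow → {B}. Every edge joins two different colors.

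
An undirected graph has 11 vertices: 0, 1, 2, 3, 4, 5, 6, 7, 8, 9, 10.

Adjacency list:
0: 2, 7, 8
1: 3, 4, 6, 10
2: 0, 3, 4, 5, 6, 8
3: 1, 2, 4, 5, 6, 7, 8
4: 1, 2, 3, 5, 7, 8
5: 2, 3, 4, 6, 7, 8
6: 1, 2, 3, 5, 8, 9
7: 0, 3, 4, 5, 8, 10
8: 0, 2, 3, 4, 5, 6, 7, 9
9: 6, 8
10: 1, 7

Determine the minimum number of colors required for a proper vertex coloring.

5

3, 4, 5, 7, 8 are mutually adjacent (a clique of size 5), so at least 5 colors are needed.
5 colors suffice: color red → {1, 8}; color blue → {0, 3, 9, 10}; color green → {2, 7}; color yellow → {5}; color purple → {4, 6}. Each edge has distinct colors on its endpoints.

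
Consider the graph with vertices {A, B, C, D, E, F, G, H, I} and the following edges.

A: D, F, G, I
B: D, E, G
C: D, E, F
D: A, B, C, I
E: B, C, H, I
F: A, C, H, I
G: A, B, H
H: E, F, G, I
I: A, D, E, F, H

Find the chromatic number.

3

A, F, I are pairwise adjacent, so at least 3 colors are needed.
One proper 3-coloring: A=blue, B=red, C=red, D=green, E=green, F=green, G=green, H=blue, I=red. Every edge joins two different colors.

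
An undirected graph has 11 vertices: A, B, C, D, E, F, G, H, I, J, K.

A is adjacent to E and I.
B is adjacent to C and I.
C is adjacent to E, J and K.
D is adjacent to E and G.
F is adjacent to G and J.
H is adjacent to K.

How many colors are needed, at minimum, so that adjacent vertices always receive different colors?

3

The cycle I-B-C-E-A-I has odd length 5, so it cannot be 2-colored; at least 3 colors are needed.
3 colors suffice: color 1 → {C, G, H, I}; color 2 → {B, E, F, K}; color 3 → {A, D, J}. Every edge joins two different colors.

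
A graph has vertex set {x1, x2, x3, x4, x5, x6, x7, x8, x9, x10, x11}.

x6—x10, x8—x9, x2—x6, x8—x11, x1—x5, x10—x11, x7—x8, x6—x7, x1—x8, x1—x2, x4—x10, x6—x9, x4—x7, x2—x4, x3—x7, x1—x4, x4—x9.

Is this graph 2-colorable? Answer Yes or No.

x1, x2, x4 are mutually adjacent, so at least 3 colors are needed.
So 2 colors are not enough.

No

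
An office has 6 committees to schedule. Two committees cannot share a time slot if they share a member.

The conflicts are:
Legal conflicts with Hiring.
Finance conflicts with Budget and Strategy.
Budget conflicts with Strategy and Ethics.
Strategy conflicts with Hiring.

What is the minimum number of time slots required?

3

Finance, Budget, Strategy pairwise conflict, so at least 3 time slots are needed.
3 time slots suffice: time slot 1 → {Budget, Hiring}; time slot 2 → {Legal, Strategy, Ethics}; time slot 3 → {Finance}. No two conflicting committees share a time slot.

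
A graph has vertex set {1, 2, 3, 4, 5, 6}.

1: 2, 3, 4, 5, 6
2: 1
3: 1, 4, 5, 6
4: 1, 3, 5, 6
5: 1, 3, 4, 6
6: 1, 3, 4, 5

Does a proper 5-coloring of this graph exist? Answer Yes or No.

Yes

The chromatic number is 5. 1, 3, 4, 5, 6 form a clique, so at least 5 colors are needed.
5 colors suffice: color red → {1}; color blue → {2, 5}; color green → {4}; color yellow → {3}; color purple → {6}.
That is already a proper 5-coloring.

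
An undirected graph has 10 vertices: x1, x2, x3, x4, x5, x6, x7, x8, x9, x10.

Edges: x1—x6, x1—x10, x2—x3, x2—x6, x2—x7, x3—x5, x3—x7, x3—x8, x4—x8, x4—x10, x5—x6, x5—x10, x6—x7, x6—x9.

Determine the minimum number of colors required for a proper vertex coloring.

x2, x6, x7 are mutually adjacent, so at least 3 colors are needed.
3 colors suffice: color 1 → {x3, x6, x10}; color 2 → {x1, x4, x5, x7, x9}; color 3 → {x2, x8}. Each edge has distinct colors on its endpoints.

3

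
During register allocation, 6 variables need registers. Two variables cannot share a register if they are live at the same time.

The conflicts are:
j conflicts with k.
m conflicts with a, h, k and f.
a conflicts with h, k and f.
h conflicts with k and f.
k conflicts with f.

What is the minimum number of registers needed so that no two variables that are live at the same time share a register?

5

m, a, h, k, f pairwise conflict, so at least 5 registers are needed.
5 registers suffice: register 1 → {k}; register 2 → {j, f}; register 3 → {a}; register 4 → {m}; register 5 → {h}. No two conflicting variables share a register.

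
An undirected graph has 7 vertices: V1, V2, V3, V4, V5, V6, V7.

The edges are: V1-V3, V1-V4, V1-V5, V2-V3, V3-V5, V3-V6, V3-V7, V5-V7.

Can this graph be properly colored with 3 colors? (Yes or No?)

The chromatic number is 3. V1, V3, V5 are mutually adjacent, so at least 3 colors are needed.
3 colors suffice: color 1 → {V3, V4}; color 2 → {V2, V5, V6}; color 3 → {V1, V7}.
That is already a proper 3-coloring.

Yes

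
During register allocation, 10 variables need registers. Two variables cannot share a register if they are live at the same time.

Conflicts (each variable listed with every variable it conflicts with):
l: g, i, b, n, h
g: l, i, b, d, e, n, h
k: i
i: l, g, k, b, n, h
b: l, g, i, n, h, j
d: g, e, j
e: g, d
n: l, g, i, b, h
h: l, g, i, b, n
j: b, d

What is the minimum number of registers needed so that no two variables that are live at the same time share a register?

6

l, g, i, b, n, h all conflict with each other, so at least 6 registers are needed.
6 registers suffice: register 1 → {g, k, j}; register 2 → {b, d}; register 3 → {i, e}; register 4 → {l}; register 5 → {n}; register 6 → {h}. Each listed conflict is separated.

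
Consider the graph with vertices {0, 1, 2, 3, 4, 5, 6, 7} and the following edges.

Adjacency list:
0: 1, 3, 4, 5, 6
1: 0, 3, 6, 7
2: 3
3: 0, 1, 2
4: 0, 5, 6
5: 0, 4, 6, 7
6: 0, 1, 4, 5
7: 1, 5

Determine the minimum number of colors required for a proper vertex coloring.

0, 4, 5, 6 are mutually adjacent (a clique of size 4), so at least 4 colors are needed.
4 colors suffice: color red → {0, 2, 7}; color blue → {3, 6}; color green → {1, 5}; color yellow → {4}. Every edge joins two different colors.

4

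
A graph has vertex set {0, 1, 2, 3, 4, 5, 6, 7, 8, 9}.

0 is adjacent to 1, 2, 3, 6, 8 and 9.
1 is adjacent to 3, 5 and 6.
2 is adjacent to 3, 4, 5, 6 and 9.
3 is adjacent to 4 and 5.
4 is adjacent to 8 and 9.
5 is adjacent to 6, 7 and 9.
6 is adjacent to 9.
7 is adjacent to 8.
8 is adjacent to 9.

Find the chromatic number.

4

0, 2, 6, 9 are mutually adjacent (a clique of size 4), so at least 4 colors are needed.
4 colors suffice: 0=c, 1=b, 2=b, 3=a, 4=c, 5=c, 6=d, 7=a, 8=b, 9=a. Each edge has distinct colors on its endpoints.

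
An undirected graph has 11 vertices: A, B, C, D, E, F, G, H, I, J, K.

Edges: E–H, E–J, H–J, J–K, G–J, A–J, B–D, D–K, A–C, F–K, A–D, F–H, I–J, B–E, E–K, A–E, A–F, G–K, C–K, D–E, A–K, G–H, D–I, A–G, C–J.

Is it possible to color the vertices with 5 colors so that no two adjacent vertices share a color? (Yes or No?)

Yes

The chromatic number is 4. A, C, J, K form a clique, so at least 4 colors are needed.
4 colors suffice: A=2, B=1, C=4, D=3, E=4, F=3, G=4, H=1, I=1, J=3, K=1.
Since 5 ≥ 4, a proper 5-coloring certainly exists.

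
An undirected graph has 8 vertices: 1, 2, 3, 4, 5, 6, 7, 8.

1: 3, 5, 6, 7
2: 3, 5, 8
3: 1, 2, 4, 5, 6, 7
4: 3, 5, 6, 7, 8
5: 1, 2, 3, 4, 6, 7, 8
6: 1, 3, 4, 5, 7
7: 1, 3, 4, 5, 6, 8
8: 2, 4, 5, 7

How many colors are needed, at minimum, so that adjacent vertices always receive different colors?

5

1, 3, 5, 6, 7 are mutually adjacent (a clique of size 5), so at least 5 colors are needed.
5 colors suffice: color red → {5}; color blue → {3, 8}; color green → {2, 7}; color yellow → {6}; color purple → {1, 4}. No two adjacent vertices share a color.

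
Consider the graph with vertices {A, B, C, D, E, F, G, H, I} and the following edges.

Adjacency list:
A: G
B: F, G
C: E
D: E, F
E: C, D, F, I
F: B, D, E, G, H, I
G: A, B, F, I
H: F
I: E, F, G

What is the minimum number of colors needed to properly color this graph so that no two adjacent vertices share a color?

3

E, F, I are mutually adjacent, so at least 3 colors are needed.
One proper 3-coloring: A=1, B=3, C=1, D=3, E=2, F=1, G=2, H=2, I=3. No two adjacent vertices share a color.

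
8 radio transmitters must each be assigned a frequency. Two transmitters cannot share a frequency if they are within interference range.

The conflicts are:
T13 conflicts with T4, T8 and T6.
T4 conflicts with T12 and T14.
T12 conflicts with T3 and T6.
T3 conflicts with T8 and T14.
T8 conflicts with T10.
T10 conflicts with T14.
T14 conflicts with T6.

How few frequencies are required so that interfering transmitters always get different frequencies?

The cycle T10-T14-T4-T13-T8-T10 has odd length 5, so it cannot be 2-colored; at least 3 frequencies are needed.
3 frequencies suffice: frequency 1 → {T12, T8, T14}; frequency 2 → {T4, T3, T10, T6}; frequency 3 → {T13}. Each listed conflict is separated.

3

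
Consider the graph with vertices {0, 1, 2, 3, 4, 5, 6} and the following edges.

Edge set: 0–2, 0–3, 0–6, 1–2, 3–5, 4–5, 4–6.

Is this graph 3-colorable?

Yes

The chromatic number is 3. The cycle 3-5-4-6-0-3 has odd length 5, so it cannot be 2-colored; at least 3 colors are needed.
3 colors suffice: color a → {0, 1, 4}; color b → {2, 3, 6}; color c → {5}.
That is already a proper 3-coloring.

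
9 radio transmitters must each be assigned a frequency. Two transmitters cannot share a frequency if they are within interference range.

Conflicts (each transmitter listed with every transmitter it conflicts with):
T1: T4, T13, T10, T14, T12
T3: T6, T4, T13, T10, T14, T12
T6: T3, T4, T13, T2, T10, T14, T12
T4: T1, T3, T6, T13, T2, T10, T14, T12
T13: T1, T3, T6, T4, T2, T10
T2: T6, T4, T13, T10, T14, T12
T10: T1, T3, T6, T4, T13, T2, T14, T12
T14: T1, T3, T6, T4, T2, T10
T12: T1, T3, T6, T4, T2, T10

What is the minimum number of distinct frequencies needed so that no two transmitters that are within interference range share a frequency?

5

T6, T4, T13, T2, T10 are mutually in conflict, so at least 5 frequencies are needed.
5 frequencies suffice: frequency 1 → {T4}; frequency 2 → {T10}; frequency 3 → {T1, T6}; frequency 4 → {T13, T14, T12}; frequency 5 → {T3, T2}. No two conflicting transmitters share a frequency.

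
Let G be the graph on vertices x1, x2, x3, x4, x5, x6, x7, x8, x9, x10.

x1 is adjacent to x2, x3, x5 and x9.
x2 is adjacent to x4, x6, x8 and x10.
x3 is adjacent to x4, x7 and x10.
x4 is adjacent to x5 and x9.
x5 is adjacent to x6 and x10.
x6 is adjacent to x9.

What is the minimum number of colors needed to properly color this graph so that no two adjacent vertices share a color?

2

x1 and x9 are adjacent, so at least 2 colors are needed.
A valid assignment using 2 colors: x1=2, x2=1, x3=1, x4=2, x5=1, x6=2, x7=2, x8=2, x9=1, x10=2. Each edge has distinct colors on its endpoints.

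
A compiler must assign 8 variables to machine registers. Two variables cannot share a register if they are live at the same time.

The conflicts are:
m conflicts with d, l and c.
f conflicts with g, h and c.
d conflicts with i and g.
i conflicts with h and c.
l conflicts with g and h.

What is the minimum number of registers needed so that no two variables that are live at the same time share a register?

The cycle l-m-c-i-h-l has odd length 5, so it cannot be 2-colored; at least 3 registers are needed.
3 registers suffice: register 1 → {g, h, c}; register 2 → {m, f, i}; register 3 → {d, l}. Each listed conflict is separated.

3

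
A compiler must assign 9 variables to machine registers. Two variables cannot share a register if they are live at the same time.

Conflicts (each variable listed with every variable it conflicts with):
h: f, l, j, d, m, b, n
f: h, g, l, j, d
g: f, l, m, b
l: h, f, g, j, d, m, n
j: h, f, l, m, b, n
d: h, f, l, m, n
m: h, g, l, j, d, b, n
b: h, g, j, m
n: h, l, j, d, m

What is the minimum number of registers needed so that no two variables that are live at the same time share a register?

h, l, j, m, n pairwise conflict, so at least 5 registers are needed.
5 registers suffice: register 1 → {l, b}; register 2 → {h, g}; register 3 → {f, m}; register 4 → {j, d}; register 5 → {n}. No two conflicting variables share a register.

5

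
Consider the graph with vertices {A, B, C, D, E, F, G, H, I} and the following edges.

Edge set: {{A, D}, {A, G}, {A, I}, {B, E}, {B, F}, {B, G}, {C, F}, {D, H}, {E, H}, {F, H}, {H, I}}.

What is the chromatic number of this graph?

2

F and H are adjacent, so at least 2 colors are needed.
2 colors suffice: color 1 → {A, B, C, H}; color 2 → {D, E, F, G, I}. Each edge has distinct colors on its endpoints.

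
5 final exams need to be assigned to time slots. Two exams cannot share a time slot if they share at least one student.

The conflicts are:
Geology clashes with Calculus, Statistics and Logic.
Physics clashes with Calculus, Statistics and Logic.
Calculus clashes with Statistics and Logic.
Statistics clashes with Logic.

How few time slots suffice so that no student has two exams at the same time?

4

Geology, Calculus, Statistics, Logic all conflict with each other, so at least 4 time slots are needed.
4 time slots suffice: time slot 1 → {Calculus}; time slot 2 → {Logic}; time slot 3 → {Statistics}; time slot 4 → {Geology, Physics}. Each listed conflict is separated.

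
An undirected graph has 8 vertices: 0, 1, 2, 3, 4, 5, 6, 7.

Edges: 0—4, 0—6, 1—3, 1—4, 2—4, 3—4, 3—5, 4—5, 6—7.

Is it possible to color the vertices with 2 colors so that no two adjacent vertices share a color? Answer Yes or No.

1, 3, 4 are pairwise adjacent, so at least 3 colors are needed.
So 2 colors are not enough.

No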